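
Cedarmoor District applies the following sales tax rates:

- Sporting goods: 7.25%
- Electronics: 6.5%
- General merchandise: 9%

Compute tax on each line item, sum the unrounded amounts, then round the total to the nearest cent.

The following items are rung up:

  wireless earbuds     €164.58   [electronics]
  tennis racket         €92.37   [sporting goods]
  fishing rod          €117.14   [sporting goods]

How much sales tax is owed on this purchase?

Wireless earbuds €164.58: electronics → 6.5% → €10.6977
Tennis racket €92.37: sporting goods → 7.25% → €6.696825
Fishing rod €117.14: sporting goods → 7.25% → €8.49265
Unrounded tax sum = €25.887175 → €25.89

€25.89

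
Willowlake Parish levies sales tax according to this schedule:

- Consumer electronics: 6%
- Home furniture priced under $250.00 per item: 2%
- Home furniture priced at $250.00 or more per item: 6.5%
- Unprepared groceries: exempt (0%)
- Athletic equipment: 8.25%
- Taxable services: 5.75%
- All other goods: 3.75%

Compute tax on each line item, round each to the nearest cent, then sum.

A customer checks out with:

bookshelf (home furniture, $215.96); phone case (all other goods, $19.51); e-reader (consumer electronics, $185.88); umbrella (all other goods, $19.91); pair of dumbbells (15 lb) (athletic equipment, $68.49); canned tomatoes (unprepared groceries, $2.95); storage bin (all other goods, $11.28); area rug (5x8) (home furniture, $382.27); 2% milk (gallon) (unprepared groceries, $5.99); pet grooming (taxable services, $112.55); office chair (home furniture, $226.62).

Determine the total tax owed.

Bookshelf $215.96: home furniture, under $250.00 → 2% → $4.32
Phone case $19.51: all other goods → 3.75% → $0.73
E-reader $185.88: consumer electronics → 6% → $11.15
Umbrella $19.91: all other goods → 3.75% → $0.75
Pair of dumbbells (15 lb) $68.49: athletic equipment → 8.25% → $5.65
Canned tomatoes $2.95: unprepared groceries → 0% → $0.00
Storage bin $11.28: all other goods → 3.75% → $0.42
Area rug (5x8) $382.27: home furniture, $250.00 or more → 6.5% → $24.85
2% milk (gallon) $5.99: unprepared groceries → 0% → $0.00
Pet grooming $112.55: taxable services → 5.75% → $6.47
Office chair $226.62: home furniture, under $250.00 → 2% → $4.53
Total tax = $4.32 + $0.73 + $11.15 + $0.75 + $5.65 + $0.42 + $24.85 + $6.47 + $4.53 = $58.87

$58.87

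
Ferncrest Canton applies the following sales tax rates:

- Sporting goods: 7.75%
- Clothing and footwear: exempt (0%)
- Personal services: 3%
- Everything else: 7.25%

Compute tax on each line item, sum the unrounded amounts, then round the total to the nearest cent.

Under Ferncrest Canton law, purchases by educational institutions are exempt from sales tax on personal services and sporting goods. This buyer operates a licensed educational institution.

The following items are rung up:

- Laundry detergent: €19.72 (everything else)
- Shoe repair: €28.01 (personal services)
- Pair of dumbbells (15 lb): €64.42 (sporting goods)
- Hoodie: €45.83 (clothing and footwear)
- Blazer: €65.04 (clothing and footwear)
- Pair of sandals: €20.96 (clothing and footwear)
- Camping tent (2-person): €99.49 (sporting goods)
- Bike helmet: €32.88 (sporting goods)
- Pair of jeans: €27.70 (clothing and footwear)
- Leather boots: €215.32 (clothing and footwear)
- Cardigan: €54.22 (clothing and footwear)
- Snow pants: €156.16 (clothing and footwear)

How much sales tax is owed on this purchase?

€1.43

Laundry detergent €19.72: everything else → 7.25% → €1.4297
Shoe repair €28.01: personal services, buyer-exempt → 0% → €0.00
Pair of dumbbells (15 lb) €64.42: sporting goods, buyer-exempt → 0% → €0.00
Hoodie €45.83: clothing and footwear → 0% → €0.00
Blazer €65.04: clothing and footwear → 0% → €0.00
Pair of sandals €20.96: clothing and footwear → 0% → €0.00
Camping tent (2-person) €99.49: sporting goods, buyer-exempt → 0% → €0.00
Bike helmet €32.88: sporting goods, buyer-exempt → 0% → €0.00
Pair of jeans €27.70: clothing and footwear → 0% → €0.00
Leather boots €215.32: clothing and footwear → 0% → €0.00
Cardigan €54.22: clothing and footwear → 0% → €0.00
Snow pants €156.16: clothing and footwear → 0% → €0.00
Unrounded tax sum = €1.4297 → €1.43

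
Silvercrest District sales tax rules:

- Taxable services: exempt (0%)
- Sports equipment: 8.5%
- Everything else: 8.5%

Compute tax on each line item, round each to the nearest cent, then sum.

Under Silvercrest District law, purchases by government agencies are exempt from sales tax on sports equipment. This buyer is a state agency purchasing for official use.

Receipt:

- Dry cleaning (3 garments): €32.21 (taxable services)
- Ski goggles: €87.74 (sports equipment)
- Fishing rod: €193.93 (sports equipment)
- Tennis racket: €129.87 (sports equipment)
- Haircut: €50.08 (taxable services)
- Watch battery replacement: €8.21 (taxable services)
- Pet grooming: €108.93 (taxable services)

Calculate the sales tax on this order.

€0.00

Dry cleaning (3 garments) €32.21: taxable services → 0% → €0.00
Ski goggles €87.74: sports equipment, buyer-exempt → 0% → €0.00
Fishing rod €193.93: sports equipment, buyer-exempt → 0% → €0.00
Tennis racket €129.87: sports equipment, buyer-exempt → 0% → €0.00
Haircut €50.08: taxable services → 0% → €0.00
Watch battery replacement €8.21: taxable services → 0% → €0.00
Pet grooming €108.93: taxable services → 0% → €0.00
Total tax = €0.00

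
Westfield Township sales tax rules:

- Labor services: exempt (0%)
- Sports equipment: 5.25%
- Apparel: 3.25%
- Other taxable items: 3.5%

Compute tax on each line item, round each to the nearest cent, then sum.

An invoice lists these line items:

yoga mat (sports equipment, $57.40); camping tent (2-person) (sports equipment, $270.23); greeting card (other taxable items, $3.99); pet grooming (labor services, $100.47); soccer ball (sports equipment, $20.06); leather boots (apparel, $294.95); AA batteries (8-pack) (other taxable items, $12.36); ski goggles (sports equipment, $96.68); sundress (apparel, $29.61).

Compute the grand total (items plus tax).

Yoga mat $57.40: sports equipment → 5.25% → $3.01
Camping tent (2-person) $270.23: sports equipment → 5.25% → $14.19
Greeting card $3.99: other taxable items → 3.5% → $0.14
Pet grooming $100.47: labor services → 0% → $0.00
Soccer ball $20.06: sports equipment → 5.25% → $1.05
Leather boots $294.95: apparel → 3.25% → $9.59
AA batteries (8-pack) $12.36: other taxable items → 3.5% → $0.43
Ski goggles $96.68: sports equipment → 5.25% → $5.08
Sundress $29.61: apparel → 3.25% → $0.96
Subtotal = $885.75; tax = $34.45; total due = $920.20

$920.20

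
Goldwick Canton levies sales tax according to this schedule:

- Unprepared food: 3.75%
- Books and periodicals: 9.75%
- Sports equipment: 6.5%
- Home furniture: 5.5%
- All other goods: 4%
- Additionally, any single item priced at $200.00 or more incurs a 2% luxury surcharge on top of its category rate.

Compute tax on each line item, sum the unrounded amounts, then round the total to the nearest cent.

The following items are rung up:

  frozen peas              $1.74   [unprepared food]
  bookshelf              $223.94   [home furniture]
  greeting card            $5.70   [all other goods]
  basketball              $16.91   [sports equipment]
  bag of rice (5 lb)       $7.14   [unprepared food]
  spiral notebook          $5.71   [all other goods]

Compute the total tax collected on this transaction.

$18.68

Frozen peas $1.74: unprepared food → 3.75% → $0.06525
Bookshelf $223.94: home furniture → 5.5% + 2% surcharge = 7.5% → $16.7955
Greeting card $5.70: all other goods → 4% → $0.228
Basketball $16.91: sports equipment → 6.5% → $1.09915
Bag of rice (5 lb) $7.14: unprepared food → 3.75% → $0.26775
Spiral notebook $5.71: all other goods → 4% → $0.2284
Unrounded tax sum = $18.68405 → $18.68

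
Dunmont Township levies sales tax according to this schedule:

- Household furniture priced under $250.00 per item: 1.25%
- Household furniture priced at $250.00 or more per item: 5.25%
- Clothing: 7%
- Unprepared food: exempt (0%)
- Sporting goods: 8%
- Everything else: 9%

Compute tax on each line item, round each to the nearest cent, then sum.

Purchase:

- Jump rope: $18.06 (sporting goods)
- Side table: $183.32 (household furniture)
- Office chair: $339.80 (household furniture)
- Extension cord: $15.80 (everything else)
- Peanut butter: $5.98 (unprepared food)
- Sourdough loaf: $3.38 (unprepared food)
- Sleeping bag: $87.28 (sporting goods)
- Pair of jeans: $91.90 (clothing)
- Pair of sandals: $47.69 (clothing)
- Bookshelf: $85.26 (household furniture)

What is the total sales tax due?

Jump rope $18.06: sporting goods → 8% → $1.44
Side table $183.32: household furniture, under $250.00 → 1.25% → $2.29
Office chair $339.80: household furniture, $250.00 or more → 5.25% → $17.84
Extension cord $15.80: everything else → 9% → $1.42
Peanut butter $5.98: unprepared food → 0% → $0.00
Sourdough loaf $3.38: unprepared food → 0% → $0.00
Sleeping bag $87.28: sporting goods → 8% → $6.98
Pair of jeans $91.90: clothing → 7% → $6.43
Pair of sandals $47.69: clothing → 7% → $3.34
Bookshelf $85.26: household furniture, under $250.00 → 1.25% → $1.07
Total tax = $1.44 + $2.29 + $17.84 + $1.42 + $6.98 + $6.43 + $3.34 + $1.07 = $40.81

$40.81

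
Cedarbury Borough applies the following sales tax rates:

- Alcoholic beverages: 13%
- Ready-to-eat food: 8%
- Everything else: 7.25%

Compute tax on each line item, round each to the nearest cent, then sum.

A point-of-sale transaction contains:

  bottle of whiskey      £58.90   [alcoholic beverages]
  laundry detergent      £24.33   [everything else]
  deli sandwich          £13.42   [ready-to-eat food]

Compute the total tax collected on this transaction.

Bottle of whiskey £58.90: alcoholic beverages → 13% → £7.66
Laundry detergent £24.33: everything else → 7.25% → £1.76
Deli sandwich £13.42: ready-to-eat food → 8% → £1.07
Total tax = £7.66 + £1.76 + £1.07 = £10.49

£10.49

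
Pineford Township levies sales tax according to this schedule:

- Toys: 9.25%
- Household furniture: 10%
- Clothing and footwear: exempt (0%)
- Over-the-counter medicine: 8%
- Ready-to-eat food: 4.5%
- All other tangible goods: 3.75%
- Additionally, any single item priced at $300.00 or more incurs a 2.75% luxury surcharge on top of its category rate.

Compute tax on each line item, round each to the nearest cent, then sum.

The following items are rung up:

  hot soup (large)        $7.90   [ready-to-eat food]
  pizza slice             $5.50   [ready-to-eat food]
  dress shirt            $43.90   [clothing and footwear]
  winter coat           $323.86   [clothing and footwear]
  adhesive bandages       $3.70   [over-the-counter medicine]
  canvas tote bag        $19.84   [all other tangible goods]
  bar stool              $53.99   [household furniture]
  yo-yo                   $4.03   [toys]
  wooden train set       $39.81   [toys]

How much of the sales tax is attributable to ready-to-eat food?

Hot soup (large) $7.90: ready-to-eat food → 4.5% → $0.36
Pizza slice $5.50: ready-to-eat food → 4.5% → $0.25
Tax on ready-to-eat food = $0.36 + $0.25 = $0.61

$0.61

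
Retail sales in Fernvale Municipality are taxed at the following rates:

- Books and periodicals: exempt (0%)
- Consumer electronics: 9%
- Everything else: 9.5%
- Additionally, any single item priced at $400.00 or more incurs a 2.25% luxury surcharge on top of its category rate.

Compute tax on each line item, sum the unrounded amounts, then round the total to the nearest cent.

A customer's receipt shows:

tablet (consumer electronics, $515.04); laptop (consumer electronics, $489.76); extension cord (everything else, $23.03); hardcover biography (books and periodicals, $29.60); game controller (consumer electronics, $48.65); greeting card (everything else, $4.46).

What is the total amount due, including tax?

Tablet $515.04: consumer electronics → 9% + 2.25% surcharge = 11.25% → $57.942
Laptop $489.76: consumer electronics → 9% + 2.25% surcharge = 11.25% → $55.098
Extension cord $23.03: everything else → 9.5% → $2.18785
Hardcover biography $29.60: books and periodicals → 0% → $0.00
Game controller $48.65: consumer electronics → 9% → $4.3785
Greeting card $4.46: everything else → 9.5% → $0.4237
Subtotal = $1110.54; unrounded tax = $120.03005 → $120.03; total due = $1230.57

$1230.57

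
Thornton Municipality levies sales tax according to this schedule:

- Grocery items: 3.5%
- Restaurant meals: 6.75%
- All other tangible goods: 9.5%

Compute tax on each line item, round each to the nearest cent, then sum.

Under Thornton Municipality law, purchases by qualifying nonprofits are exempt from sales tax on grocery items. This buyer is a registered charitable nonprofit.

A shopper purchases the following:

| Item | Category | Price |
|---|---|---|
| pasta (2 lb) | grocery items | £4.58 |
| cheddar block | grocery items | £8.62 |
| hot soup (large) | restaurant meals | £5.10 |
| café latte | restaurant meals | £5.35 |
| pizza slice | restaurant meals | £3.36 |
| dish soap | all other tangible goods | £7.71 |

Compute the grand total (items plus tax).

Pasta (2 lb) £4.58: grocery items, buyer-exempt → 0% → £0.00
Cheddar block £8.62: grocery items, buyer-exempt → 0% → £0.00
Hot soup (large) £5.10: restaurant meals → 6.75% → £0.34
Café latte £5.35: restaurant meals → 6.75% → £0.36
Pizza slice £3.36: restaurant meals → 6.75% → £0.23
Dish soap £7.71: all other tangible goods → 9.5% → £0.73
Subtotal = £34.72; tax = £1.66; total due = £36.38

£36.38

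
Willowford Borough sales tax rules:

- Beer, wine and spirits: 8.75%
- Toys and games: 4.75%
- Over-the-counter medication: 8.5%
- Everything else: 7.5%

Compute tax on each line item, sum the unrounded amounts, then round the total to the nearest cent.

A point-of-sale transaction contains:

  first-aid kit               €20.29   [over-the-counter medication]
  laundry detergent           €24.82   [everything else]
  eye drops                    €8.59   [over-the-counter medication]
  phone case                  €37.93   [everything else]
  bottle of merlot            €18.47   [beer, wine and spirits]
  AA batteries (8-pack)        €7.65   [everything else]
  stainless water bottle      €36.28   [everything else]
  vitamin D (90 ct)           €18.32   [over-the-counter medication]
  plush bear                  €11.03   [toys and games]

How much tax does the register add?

€14.15

First-aid kit €20.29: over-the-counter medication → 8.5% → €1.72465
Laundry detergent €24.82: everything else → 7.5% → €1.8615
Eye drops €8.59: over-the-counter medication → 8.5% → €0.73015
Phone case €37.93: everything else → 7.5% → €2.84475
Bottle of merlot €18.47: beer, wine and spirits → 8.75% → €1.616125
AA batteries (8-pack) €7.65: everything else → 7.5% → €0.57375
Stainless water bottle €36.28: everything else → 7.5% → €2.721
Vitamin D (90 ct) €18.32: over-the-counter medication → 8.5% → €1.5572
Plush bear €11.03: toys and games → 4.75% → €0.523925
Unrounded tax sum = €14.15305 → €14.15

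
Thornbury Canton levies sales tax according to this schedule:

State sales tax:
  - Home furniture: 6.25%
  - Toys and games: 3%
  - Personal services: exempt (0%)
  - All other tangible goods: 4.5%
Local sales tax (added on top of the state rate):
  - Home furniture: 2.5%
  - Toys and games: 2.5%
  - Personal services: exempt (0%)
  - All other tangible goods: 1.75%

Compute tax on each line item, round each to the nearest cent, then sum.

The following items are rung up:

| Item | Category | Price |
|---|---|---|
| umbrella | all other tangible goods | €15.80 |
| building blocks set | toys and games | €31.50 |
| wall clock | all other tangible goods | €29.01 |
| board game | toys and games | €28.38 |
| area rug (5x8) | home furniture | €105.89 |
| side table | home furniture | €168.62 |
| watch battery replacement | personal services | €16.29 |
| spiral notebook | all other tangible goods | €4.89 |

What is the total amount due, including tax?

Umbrella €15.80: all other tangible goods → 4.5% + 1.75% local = 6.25% → €0.99
Building blocks set €31.50: toys and games → 3% + 2.5% local = 5.5% → €1.73
Wall clock €29.01: all other tangible goods → 4.5% + 1.75% local = 6.25% → €1.81
Board game €28.38: toys and games → 3% + 2.5% local = 5.5% → €1.56
Area rug (5x8) €105.89: home furniture → 6.25% + 2.5% local = 8.75% → €9.27
Side table €168.62: home furniture → 6.25% + 2.5% local = 8.75% → €14.75
Watch battery replacement €16.29: personal services → 0% + 0% local = 0% → €0.00
Spiral notebook €4.89: all other tangible goods → 4.5% + 1.75% local = 6.25% → €0.31
Subtotal = €400.38; tax = €30.42; total due = €430.80

€430.80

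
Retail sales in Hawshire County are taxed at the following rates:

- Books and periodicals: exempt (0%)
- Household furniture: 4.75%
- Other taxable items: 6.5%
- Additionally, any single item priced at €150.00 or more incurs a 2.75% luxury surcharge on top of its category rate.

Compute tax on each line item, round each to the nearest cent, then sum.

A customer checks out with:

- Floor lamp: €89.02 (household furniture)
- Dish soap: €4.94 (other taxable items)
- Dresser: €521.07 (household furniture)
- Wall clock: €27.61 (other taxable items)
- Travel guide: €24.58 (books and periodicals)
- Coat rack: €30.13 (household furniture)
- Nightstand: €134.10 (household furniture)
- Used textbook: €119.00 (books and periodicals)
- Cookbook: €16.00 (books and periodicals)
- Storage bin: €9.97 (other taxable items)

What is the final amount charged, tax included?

€1030.29

Floor lamp €89.02: household furniture → 4.75% → €4.23
Dish soap €4.94: other taxable items → 6.5% → €0.32
Dresser €521.07: household furniture → 4.75% + 2.75% surcharge = 7.5% → €39.08
Wall clock €27.61: other taxable items → 6.5% → €1.79
Travel guide €24.58: books and periodicals → 0% → €0.00
Coat rack €30.13: household furniture → 4.75% → €1.43
Nightstand €134.10: household furniture → 4.75% → €6.37
Used textbook €119.00: books and periodicals → 0% → €0.00
Cookbook €16.00: books and periodicals → 0% → €0.00
Storage bin €9.97: other taxable items → 6.5% → €0.65
Subtotal = €976.42; tax = €53.87; total due = €1030.29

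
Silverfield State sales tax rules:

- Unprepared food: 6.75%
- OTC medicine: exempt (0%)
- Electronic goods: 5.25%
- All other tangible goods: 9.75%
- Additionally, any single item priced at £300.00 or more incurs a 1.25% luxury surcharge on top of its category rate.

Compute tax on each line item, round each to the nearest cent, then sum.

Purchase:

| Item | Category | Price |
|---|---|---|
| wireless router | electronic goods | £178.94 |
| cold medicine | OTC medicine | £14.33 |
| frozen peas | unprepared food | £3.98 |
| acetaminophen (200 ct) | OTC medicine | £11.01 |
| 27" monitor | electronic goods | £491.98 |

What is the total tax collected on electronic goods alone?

Wireless router £178.94: electronic goods → 5.25% → £9.39
27" monitor £491.98: electronic goods → 5.25% + 1.25% surcharge = 6.5% → £31.98
Tax on electronic goods = £9.39 + £31.98 = £41.37

£41.37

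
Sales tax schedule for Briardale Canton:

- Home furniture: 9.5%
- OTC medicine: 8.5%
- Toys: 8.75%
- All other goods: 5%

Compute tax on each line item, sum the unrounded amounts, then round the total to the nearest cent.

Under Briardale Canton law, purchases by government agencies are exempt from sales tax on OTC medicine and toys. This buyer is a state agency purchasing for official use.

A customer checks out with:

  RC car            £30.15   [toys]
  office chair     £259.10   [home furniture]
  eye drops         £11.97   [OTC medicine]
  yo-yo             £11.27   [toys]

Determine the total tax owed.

£24.61

RC car £30.15: toys, buyer-exempt → 0% → £0.00
Office chair £259.10: home furniture → 9.5% → £24.6145
Eye drops £11.97: OTC medicine, buyer-exempt → 0% → £0.00
Yo-yo £11.27: toys, buyer-exempt → 0% → £0.00
Unrounded tax sum = £24.6145 → £24.61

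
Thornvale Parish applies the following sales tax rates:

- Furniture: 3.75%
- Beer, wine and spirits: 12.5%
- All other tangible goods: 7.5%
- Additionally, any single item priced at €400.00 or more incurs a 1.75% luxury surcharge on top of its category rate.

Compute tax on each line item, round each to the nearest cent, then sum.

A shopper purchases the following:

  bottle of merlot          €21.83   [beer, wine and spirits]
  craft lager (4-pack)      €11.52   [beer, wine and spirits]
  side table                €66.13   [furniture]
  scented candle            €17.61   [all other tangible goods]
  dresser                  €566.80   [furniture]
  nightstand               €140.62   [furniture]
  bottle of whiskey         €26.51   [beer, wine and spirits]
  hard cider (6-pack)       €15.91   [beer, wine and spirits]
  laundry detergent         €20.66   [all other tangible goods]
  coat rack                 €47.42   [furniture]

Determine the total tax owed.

€53.04

Bottle of merlot €21.83: beer, wine and spirits → 12.5% → €2.73
Craft lager (4-pack) €11.52: beer, wine and spirits → 12.5% → €1.44
Side table €66.13: furniture → 3.75% → €2.48
Scented candle €17.61: all other tangible goods → 7.5% → €1.32
Dresser €566.80: furniture → 3.75% + 1.75% surcharge = 5.5% → €31.17
Nightstand €140.62: furniture → 3.75% → €5.27
Bottle of whiskey €26.51: beer, wine and spirits → 12.5% → €3.31
Hard cider (6-pack) €15.91: beer, wine and spirits → 12.5% → €1.99
Laundry detergent €20.66: all other tangible goods → 7.5% → €1.55
Coat rack €47.42: furniture → 3.75% → €1.78
Total tax = €2.73 + €1.44 + €2.48 + €1.32 + €31.17 + €5.27 + €3.31 + €1.99 + €1.55 + €1.78 = €53.04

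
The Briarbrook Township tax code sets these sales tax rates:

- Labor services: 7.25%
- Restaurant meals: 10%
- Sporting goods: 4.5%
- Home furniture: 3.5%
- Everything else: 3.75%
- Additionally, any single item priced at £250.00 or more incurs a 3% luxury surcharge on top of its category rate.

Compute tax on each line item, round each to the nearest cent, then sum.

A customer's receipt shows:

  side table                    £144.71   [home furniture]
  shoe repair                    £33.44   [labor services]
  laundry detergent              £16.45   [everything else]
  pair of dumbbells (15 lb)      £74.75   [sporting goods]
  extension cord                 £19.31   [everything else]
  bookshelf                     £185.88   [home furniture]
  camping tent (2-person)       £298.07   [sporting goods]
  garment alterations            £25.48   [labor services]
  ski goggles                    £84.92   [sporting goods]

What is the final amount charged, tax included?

Side table £144.71: home furniture → 3.5% → £5.06
Shoe repair £33.44: labor services → 7.25% → £2.42
Laundry detergent £16.45: everything else → 3.75% → £0.62
Pair of dumbbells (15 lb) £74.75: sporting goods → 4.5% → £3.36
Extension cord £19.31: everything else → 3.75% → £0.72
Bookshelf £185.88: home furniture → 3.5% → £6.51
Camping tent (2-person) £298.07: sporting goods → 4.5% + 3% surcharge = 7.5% → £22.36
Garment alterations £25.48: labor services → 7.25% → £1.85
Ski goggles £84.92: sporting goods → 4.5% → £3.82
Subtotal = £883.01; tax = £46.72; total due = £929.73

£929.73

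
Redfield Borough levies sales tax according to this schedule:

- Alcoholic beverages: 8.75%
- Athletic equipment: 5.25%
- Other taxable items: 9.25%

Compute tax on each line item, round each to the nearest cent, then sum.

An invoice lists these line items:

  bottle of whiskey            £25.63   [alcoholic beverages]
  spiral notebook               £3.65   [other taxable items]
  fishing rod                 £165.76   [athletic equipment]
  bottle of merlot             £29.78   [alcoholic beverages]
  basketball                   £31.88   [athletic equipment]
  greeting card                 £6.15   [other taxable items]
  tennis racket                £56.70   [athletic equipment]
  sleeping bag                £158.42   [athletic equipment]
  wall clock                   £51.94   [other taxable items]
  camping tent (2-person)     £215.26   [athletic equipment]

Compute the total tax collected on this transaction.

£43.53

Bottle of whiskey £25.63: alcoholic beverages → 8.75% → £2.24
Spiral notebook £3.65: other taxable items → 9.25% → £0.34
Fishing rod £165.76: athletic equipment → 5.25% → £8.70
Bottle of merlot £29.78: alcoholic beverages → 8.75% → £2.61
Basketball £31.88: athletic equipment → 5.25% → £1.67
Greeting card £6.15: other taxable items → 9.25% → £0.57
Tennis racket £56.70: athletic equipment → 5.25% → £2.98
Sleeping bag £158.42: athletic equipment → 5.25% → £8.32
Wall clock £51.94: other taxable items → 9.25% → £4.80
Camping tent (2-person) £215.26: athletic equipment → 5.25% → £11.30
Total tax = £2.24 + £0.34 + £8.70 + £2.61 + £1.67 + £0.57 + £2.98 + £8.32 + £4.80 + £11.30 = £43.53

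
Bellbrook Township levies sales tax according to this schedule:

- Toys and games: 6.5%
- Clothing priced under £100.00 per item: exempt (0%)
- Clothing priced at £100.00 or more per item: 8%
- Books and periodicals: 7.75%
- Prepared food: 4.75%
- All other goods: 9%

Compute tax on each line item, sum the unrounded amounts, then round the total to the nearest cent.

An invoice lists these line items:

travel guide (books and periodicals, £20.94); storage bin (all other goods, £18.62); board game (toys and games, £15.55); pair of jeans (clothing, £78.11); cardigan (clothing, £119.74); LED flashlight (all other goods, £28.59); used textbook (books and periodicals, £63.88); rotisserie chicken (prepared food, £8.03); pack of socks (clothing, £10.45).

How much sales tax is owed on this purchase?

Travel guide £20.94: books and periodicals → 7.75% → £1.62285
Storage bin £18.62: all other goods → 9% → £1.6758
Board game £15.55: toys and games → 6.5% → £1.01075
Pair of jeans £78.11: clothing, under £100.00 → 0% → £0.00
Cardigan £119.74: clothing, £100.00 or more → 8% → £9.5792
LED flashlight £28.59: all other goods → 9% → £2.5731
Used textbook £63.88: books and periodicals → 7.75% → £4.9507
Rotisserie chicken £8.03: prepared food → 4.75% → £0.381425
Pack of socks £10.45: clothing, under £100.00 → 0% → £0.00
Unrounded tax sum = £21.793825 → £21.79

£21.79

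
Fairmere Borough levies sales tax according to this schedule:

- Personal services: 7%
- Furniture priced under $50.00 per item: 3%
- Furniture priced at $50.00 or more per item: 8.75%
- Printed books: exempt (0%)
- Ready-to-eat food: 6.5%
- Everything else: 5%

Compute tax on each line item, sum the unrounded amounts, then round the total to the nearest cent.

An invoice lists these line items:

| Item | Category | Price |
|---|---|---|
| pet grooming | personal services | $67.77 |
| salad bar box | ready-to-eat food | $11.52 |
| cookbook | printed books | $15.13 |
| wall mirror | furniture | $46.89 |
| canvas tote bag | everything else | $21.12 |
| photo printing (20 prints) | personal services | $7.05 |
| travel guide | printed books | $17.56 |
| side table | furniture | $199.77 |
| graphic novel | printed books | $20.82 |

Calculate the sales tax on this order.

Pet grooming $67.77: personal services → 7% → $4.7439
Salad bar box $11.52: ready-to-eat food → 6.5% → $0.7488
Cookbook $15.13: printed books → 0% → $0.00
Wall mirror $46.89: furniture, under $50.00 → 3% → $1.4067
Canvas tote bag $21.12: everything else → 5% → $1.056
Photo printing (20 prints) $7.05: personal services → 7% → $0.4935
Travel guide $17.56: printed books → 0% → $0.00
Side table $199.77: furniture, $50.00 or more → 8.75% → $17.479875
Graphic novel $20.82: printed books → 0% → $0.00
Unrounded tax sum = $25.928775 → $25.93

$25.93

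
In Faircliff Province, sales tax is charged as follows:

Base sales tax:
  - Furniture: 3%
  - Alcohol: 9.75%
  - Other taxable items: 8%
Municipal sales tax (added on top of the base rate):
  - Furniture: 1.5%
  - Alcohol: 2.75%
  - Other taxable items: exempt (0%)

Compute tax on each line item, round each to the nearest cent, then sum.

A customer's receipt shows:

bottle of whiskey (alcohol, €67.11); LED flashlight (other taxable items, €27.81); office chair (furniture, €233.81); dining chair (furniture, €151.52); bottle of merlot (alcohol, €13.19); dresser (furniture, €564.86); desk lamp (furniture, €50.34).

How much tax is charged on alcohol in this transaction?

Bottle of whiskey €67.11: alcohol → 9.75% + 2.75% municipal = 12.5% → €8.39
Bottle of merlot €13.19: alcohol → 9.75% + 2.75% municipal = 12.5% → €1.65
Tax on alcohol = €8.39 + €1.65 = €10.04

€10.04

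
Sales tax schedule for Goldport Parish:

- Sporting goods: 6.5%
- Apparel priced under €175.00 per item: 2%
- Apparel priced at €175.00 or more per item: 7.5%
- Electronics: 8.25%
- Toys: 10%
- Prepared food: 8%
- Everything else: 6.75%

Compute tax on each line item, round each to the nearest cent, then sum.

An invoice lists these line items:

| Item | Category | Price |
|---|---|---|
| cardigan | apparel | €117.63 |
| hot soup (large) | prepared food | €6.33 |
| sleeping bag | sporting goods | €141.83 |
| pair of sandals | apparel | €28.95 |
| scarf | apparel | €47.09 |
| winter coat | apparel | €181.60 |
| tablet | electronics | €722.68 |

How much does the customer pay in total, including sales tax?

€1332.95

Cardigan €117.63: apparel, under €175.00 → 2% → €2.35
Hot soup (large) €6.33: prepared food → 8% → €0.51
Sleeping bag €141.83: sporting goods → 6.5% → €9.22
Pair of sandals €28.95: apparel, under €175.00 → 2% → €0.58
Scarf €47.09: apparel, under €175.00 → 2% → €0.94
Winter coat €181.60: apparel, €175.00 or more → 7.5% → €13.62
Tablet €722.68: electronics → 8.25% → €59.62
Subtotal = €1246.11; tax = €86.84; total due = €1332.95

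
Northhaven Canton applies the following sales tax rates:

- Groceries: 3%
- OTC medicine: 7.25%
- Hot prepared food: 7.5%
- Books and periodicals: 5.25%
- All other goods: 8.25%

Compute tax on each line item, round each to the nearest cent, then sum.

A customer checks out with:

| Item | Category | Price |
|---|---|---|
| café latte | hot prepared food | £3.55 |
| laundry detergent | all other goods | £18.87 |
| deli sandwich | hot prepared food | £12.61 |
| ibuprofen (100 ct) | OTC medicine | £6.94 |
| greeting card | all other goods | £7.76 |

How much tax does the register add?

Café latte £3.55: hot prepared food → 7.5% → £0.27
Laundry detergent £18.87: all other goods → 8.25% → £1.56
Deli sandwich £12.61: hot prepared food → 7.5% → £0.95
Ibuprofen (100 ct) £6.94: OTC medicine → 7.25% → £0.50
Greeting card £7.76: all other goods → 8.25% → £0.64
Total tax = £0.27 + £1.56 + £0.95 + £0.50 + £0.64 = £3.92

£3.92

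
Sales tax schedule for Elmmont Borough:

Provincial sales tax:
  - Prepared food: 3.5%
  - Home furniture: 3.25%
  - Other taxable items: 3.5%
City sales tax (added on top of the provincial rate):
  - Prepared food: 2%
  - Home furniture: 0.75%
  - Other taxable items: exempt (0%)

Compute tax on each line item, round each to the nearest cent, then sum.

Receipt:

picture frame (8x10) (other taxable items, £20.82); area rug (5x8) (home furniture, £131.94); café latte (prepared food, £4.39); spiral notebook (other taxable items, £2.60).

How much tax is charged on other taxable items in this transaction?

£0.82

Picture frame (8x10) £20.82: other taxable items → 3.5% + 0% city = 3.5% → £0.73
Spiral notebook £2.60: other taxable items → 3.5% + 0% city = 3.5% → £0.09
Tax on other taxable items = £0.73 + £0.09 = £0.82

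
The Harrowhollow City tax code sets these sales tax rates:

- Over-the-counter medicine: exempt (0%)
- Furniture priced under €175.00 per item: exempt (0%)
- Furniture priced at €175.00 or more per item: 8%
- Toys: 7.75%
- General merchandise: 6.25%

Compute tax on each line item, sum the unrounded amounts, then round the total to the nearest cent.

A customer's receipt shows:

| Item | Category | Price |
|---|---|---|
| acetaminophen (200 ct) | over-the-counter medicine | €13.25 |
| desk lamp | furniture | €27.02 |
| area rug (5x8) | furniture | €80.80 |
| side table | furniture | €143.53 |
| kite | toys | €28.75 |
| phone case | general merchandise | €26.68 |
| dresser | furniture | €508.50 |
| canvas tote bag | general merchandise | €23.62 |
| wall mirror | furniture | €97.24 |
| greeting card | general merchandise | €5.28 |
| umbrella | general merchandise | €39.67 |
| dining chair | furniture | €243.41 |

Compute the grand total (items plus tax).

Acetaminophen (200 ct) €13.25: over-the-counter medicine → 0% → €0.00
Desk lamp €27.02: furniture, under €175.00 → 0% → €0.00
Area rug (5x8) €80.80: furniture, under €175.00 → 0% → €0.00
Side table €143.53: furniture, under €175.00 → 0% → €0.00
Kite €28.75: toys → 7.75% → €2.228125
Phone case €26.68: general merchandise → 6.25% → €1.6675
Dresser €508.50: furniture, €175.00 or more → 8% → €40.68
Canvas tote bag €23.62: general merchandise → 6.25% → €1.47625
Wall mirror €97.24: furniture, under €175.00 → 0% → €0.00
Greeting card €5.28: general merchandise → 6.25% → €0.33
Umbrella €39.67: general merchandise → 6.25% → €2.479375
Dining chair €243.41: furniture, €175.00 or more → 8% → €19.4728
Subtotal = €1237.75; unrounded tax = €68.33405 → €68.33; total due = €1306.08

€1306.08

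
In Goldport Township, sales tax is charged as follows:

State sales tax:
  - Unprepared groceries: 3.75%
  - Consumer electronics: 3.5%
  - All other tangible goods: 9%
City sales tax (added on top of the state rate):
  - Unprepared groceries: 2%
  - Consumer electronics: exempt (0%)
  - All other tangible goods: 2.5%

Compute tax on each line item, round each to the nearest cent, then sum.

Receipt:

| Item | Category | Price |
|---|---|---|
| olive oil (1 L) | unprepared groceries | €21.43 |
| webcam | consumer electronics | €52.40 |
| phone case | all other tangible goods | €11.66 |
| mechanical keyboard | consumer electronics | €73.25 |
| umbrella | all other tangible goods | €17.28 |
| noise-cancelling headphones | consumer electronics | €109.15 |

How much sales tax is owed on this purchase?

€12.77

Olive oil (1 L) €21.43: unprepared groceries → 3.75% + 2% city = 5.75% → €1.23
Webcam €52.40: consumer electronics → 3.5% + 0% city = 3.5% → €1.83
Phone case €11.66: all other tangible goods → 9% + 2.5% city = 11.5% → €1.34
Mechanical keyboard €73.25: consumer electronics → 3.5% + 0% city = 3.5% → €2.56
Umbrella €17.28: all other tangible goods → 9% + 2.5% city = 11.5% → €1.99
Noise-cancelling headphones €109.15: consumer electronics → 3.5% + 0% city = 3.5% → €3.82
Total tax = €1.23 + €1.83 + €1.34 + €2.56 + €1.99 + €3.82 = €12.77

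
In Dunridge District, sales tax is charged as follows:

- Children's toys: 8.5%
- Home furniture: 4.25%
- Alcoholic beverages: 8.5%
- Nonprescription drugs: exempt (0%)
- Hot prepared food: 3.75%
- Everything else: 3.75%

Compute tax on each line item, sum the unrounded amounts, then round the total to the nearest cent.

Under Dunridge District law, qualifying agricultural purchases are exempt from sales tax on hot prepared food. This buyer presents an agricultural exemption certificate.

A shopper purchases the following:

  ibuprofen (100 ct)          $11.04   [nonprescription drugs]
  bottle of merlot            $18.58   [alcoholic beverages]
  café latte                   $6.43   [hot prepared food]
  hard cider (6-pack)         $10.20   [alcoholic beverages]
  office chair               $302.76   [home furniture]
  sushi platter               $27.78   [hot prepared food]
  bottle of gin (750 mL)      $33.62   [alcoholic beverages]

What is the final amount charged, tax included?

$428.58

Ibuprofen (100 ct) $11.04: nonprescription drugs → 0% → $0.00
Bottle of merlot $18.58: alcoholic beverages → 8.5% → $1.5793
Café latte $6.43: hot prepared food, buyer-exempt → 0% → $0.00
Hard cider (6-pack) $10.20: alcoholic beverages → 8.5% → $0.867
Office chair $302.76: home furniture → 4.25% → $12.8673
Sushi platter $27.78: hot prepared food, buyer-exempt → 0% → $0.00
Bottle of gin (750 mL) $33.62: alcoholic beverages → 8.5% → $2.8577
Subtotal = $410.41; unrounded tax = $18.1713 → $18.17; total due = $428.58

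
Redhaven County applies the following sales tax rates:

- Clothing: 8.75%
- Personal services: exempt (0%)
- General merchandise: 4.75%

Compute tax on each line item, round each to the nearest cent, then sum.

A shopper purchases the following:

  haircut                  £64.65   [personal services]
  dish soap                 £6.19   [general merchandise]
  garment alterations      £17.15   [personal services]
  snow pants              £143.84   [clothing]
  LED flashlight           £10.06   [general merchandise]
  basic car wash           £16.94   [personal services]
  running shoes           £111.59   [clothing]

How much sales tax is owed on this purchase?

£23.12

Haircut £64.65: personal services → 0% → £0.00
Dish soap £6.19: general merchandise → 4.75% → £0.29
Garment alterations £17.15: personal services → 0% → £0.00
Snow pants £143.84: clothing → 8.75% → £12.59
LED flashlight £10.06: general merchandise → 4.75% → £0.48
Basic car wash £16.94: personal services → 0% → £0.00
Running shoes £111.59: clothing → 8.75% → £9.76
Total tax = £0.29 + £12.59 + £0.48 + £9.76 = £23.12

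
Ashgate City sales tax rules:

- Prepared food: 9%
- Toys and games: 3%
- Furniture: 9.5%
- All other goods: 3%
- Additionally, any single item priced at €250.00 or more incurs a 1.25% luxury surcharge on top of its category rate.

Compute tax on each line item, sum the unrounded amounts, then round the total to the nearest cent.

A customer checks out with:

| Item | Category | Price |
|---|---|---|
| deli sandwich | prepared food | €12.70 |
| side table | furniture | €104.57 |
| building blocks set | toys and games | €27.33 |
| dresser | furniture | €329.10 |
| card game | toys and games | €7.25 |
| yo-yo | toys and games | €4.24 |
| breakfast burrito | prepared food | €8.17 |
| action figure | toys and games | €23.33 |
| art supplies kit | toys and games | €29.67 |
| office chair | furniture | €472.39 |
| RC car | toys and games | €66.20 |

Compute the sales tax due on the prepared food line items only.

Deli sandwich €12.70: prepared food → 9% → €1.143
Breakfast burrito €8.17: prepared food → 9% → €0.7353
Tax on prepared food: unrounded sum = €1.8783 → €1.88

€1.88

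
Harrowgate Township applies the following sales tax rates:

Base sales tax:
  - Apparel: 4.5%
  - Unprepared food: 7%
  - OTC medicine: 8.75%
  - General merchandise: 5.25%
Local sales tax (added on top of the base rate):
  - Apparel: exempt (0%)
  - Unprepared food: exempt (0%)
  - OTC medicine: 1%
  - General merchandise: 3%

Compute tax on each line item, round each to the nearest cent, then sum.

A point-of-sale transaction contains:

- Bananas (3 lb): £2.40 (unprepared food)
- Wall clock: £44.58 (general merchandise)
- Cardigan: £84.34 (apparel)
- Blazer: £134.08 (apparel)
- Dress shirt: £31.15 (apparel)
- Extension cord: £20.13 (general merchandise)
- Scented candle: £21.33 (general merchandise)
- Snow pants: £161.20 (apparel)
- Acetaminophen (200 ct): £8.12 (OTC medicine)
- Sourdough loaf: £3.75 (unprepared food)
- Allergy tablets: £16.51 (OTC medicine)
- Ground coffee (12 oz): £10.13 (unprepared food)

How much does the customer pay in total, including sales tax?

£566.84

Bananas (3 lb) £2.40: unprepared food → 7% + 0% local = 7% → £0.17
Wall clock £44.58: general merchandise → 5.25% + 3% local = 8.25% → £3.68
Cardigan £84.34: apparel → 4.5% + 0% local = 4.5% → £3.80
Blazer £134.08: apparel → 4.5% + 0% local = 4.5% → £6.03
Dress shirt £31.15: apparel → 4.5% + 0% local = 4.5% → £1.40
Extension cord £20.13: general merchandise → 5.25% + 3% local = 8.25% → £1.66
Scented candle £21.33: general merchandise → 5.25% + 3% local = 8.25% → £1.76
Snow pants £161.20: apparel → 4.5% + 0% local = 4.5% → £7.25
Acetaminophen (200 ct) £8.12: OTC medicine → 8.75% + 1% local = 9.75% → £0.79
Sourdough loaf £3.75: unprepared food → 7% + 0% local = 7% → £0.26
Allergy tablets £16.51: OTC medicine → 8.75% + 1% local = 9.75% → £1.61
Ground coffee (12 oz) £10.13: unprepared food → 7% + 0% local = 7% → £0.71
Subtotal = £537.72; tax = £29.12; total due = £566.84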